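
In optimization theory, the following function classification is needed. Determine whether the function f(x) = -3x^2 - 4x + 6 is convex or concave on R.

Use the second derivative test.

f(x) = -3x^2 - 4x + 6
f'(x) = -6x - 4
f''(x) = -6
Since f''(x) = -6 < 0 for all x, f is concave on R.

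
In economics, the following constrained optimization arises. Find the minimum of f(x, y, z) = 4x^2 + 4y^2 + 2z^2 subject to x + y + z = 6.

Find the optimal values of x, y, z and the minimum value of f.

Using Lagrange multipliers on f = 4x^2 + 4y^2 + 2z^2 with constraint x + y + z = 6:
Conditions: 2*4*x = lambda, 2*4*y = lambda, 2*2*z = lambda
So x = lambda/8, y = lambda/8, z = lambda/4
Substituting into constraint: lambda * (1/2) = 6
lambda = 12
x = 3/2, y = 3/2, z = 3
Minimum value = 36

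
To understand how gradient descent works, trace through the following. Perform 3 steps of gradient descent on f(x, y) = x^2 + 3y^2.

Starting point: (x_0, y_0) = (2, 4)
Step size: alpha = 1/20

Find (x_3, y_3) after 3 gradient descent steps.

f(x,y) = x^2 + 3y^2
grad_x = 2x + 0y, grad_y = 6y + 0x
Step 1: grad = (4, 24), (9/5, 14/5)
Step 2: grad = (18/5, 84/5), (81/50, 49/25)
Step 3: grad = (81/25, 294/25), (729/500, 343/250)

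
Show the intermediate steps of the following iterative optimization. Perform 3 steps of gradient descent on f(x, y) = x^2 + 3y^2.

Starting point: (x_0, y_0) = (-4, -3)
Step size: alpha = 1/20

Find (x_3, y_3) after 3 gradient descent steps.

f(x,y) = x^2 + 3y^2
grad_x = 2x + 0y, grad_y = 6y + 0x
Step 1: grad = (-8, -18), (-18/5, -21/10)
Step 2: grad = (-36/5, -63/5), (-81/25, -147/100)
Step 3: grad = (-162/25, -441/50), (-729/250, -1029/1000)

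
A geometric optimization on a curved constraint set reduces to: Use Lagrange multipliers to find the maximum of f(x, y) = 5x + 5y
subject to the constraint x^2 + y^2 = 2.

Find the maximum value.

Set up Lagrange conditions: grad f = lambda * grad g
  5 = 2*lambda*x
  5 = 2*lambda*y
From these: x/y = 5/5, so x = 5t, y = 5t for some t.
Substitute into constraint: (5t)^2 + (5t)^2 = 2
  t^2 * 50 = 2
  t = sqrt(2/50)
Maximum = 5*x + 5*y = (5^2 + 5^2)*t = 50 * sqrt(2/50) = 10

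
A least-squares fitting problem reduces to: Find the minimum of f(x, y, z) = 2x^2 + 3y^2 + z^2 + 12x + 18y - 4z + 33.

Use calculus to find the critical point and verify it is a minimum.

f(x,y,z) = 2x^2 + 3y^2 + z^2 + 12x + 18y - 4z + 33
df/dx = 4x + (12) = 0 => x = -3
df/dy = 6y + (18) = 0 => y = -3
df/dz = 2z + (-4) = 0 => z = 2
f(-3,-3,2) = 2*(-3)^2 + 3*(-3)^2 + 1*(2)^2 + 12*(-3) + 18*(-3) + -4*(2) + 33 = -16
Hessian is diagonal with entries 4, 6, 2 > 0, confirmed minimum.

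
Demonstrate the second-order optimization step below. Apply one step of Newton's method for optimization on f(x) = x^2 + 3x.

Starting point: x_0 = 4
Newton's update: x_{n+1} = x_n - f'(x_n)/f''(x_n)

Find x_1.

f(x) = x^2 + 3x
f'(x) = 2x + (3), f''(x) = 2
Newton step: x_1 = x_0 - f'(x_0)/f''(x_0)
f'(4) = 11
x_1 = 4 - 11/2 = -3/2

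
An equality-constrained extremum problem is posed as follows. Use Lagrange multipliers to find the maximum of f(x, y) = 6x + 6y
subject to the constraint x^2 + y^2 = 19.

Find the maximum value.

Set up Lagrange conditions: grad f = lambda * grad g
  6 = 2*lambda*x
  6 = 2*lambda*y
From these: x/y = 6/6, so x = 6t, y = 6t for some t.
Substitute into constraint: (6t)^2 + (6t)^2 = 19
  t^2 * 72 = 19
  t = sqrt(19/72)
Maximum = 6*x + 6*y = (6^2 + 6^2)*t = 72 * sqrt(19/72) = sqrt(1368)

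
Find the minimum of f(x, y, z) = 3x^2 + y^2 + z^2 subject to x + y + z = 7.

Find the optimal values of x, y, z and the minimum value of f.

Using Lagrange multipliers on f = 3x^2 + y^2 + z^2 with constraint x + y + z = 7:
Conditions: 2*3*x = lambda, 2*1*y = lambda, 2*1*z = lambda
So x = lambda/6, y = lambda/2, z = lambda/2
Substituting into constraint: lambda * (7/6) = 7
lambda = 6
x = 1, y = 3, z = 3
Minimum value = 21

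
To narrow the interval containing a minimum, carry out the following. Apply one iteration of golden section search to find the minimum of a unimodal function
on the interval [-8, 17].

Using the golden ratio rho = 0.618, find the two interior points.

Golden section search on [-8, 17].
Golden ratio rho = 0.618 (approx).
Interior points:
  x_1 = -8 + (1-0.618)*25 = 1.5500
  x_2 = -8 + 0.618*25 = 7.4500
Compare f(x_1) and f(x_2) to determine which subinterval to keep.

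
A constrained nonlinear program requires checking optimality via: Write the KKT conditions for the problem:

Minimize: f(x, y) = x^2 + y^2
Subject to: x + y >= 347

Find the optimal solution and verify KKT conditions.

KKT conditions for min x^2 + y^2 s.t. x + y >= 347:
Stationarity: 2x = mu, 2y = mu
So x = y = mu/2.
Complementary slackness: mu*(x + y - 347) = 0
Primal feasibility: x + y >= 347; dual feasibility: mu >= 0
If mu = 0 then x = y = 0, but 0 + 0 < 347 is infeasible, so the constraint is active.
Constraint active: x + y = 2*(mu/2) = 347 => mu = 347
x = y = 347/2, f = 120409/2
Verify: stationarity 2*(347/2) = 347 = mu; primal 347/2 + 347/2 = 347 >= 347; dual mu = 347 >= 0; complementary slackness 347*(347 - 347) = 0. All KKT conditions hold.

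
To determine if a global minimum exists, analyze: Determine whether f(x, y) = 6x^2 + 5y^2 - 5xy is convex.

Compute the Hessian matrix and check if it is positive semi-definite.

f(x,y) = 6x^2 + 5y^2 - 5xy
Hessian H = [[12, -5], [-5, 10]]
trace(H) = 22, det(H) = 95
Eigenvalues: (22 +/- sqrt(104)) / 2 = 16.1, 5.901
Since both eigenvalues > 0, f is convex.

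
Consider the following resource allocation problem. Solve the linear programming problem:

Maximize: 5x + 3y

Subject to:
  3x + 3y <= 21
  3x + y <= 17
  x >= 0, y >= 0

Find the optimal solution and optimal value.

Feasible vertices: (0, 0), (0, 7), (5, 2), (17/3, 0)
Objective 5x + 3y at each:
  (0, 0): 0
  (0, 7): 21
  (5, 2): 31
  (17/3, 0): 85/3
Maximum is 31 at (5, 2).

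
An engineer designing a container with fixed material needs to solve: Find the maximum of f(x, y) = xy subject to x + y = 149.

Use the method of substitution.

Substitute y = 149 - x into f(x,y) = xy:
g(x) = x(149 - x) = 149x - x^2
g'(x) = 149 - 2x = 0  =>  x = 149/2
y = 149 - 149/2 = 149/2
Maximum value = (149/2) * (149/2) = 22201/4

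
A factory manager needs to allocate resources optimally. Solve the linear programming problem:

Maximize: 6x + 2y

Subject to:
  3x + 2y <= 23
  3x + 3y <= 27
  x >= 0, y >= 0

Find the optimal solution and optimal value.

Feasible vertices: (0, 0), (0, 9), (5, 4), (23/3, 0)
Objective 6x + 2y at each:
  (0, 0): 0
  (0, 9): 18
  (5, 4): 38
  (23/3, 0): 46
Maximum is 46 at (23/3, 0).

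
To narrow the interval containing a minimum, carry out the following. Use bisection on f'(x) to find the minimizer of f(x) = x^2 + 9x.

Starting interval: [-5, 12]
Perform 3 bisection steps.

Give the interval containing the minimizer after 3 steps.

Finding critical point of f(x) = x^2 + 9x using bisection on f'(x) = 2x + 9.
f'(x) = 0 when x = -9/2.
Starting interval: [-5, 12]
Step 1: mid = 7/2, f'(mid) = 16, new interval = [-5, 7/2]
Step 2: mid = -3/4, f'(mid) = 15/2, new interval = [-5, -3/4]
Step 3: mid = -23/8, f'(mid) = 13/4, new interval = [-5, -23/8]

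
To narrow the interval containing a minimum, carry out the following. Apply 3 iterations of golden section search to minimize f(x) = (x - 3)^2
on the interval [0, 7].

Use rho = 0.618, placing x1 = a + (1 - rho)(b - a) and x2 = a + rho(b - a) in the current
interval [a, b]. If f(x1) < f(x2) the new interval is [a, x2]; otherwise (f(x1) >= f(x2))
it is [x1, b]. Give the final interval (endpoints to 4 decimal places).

Golden section search for min of f(x) = (x - 3)^2 on [0, 7].
Each step: x1 = a + (1 - rho)(b - a), x2 = a + rho(b - a); if f(x1) < f(x2) keep [a, x2], otherwise keep [x1, b].
Step 1: [0.0000, 7.0000], x1=2.6740 (f=0.1063), x2=4.3260 (f=1.7583); f(x1) < f(x2) => keep [0.0000, 4.3260]
Step 2: [0.0000, 4.3260], x1=1.6525 (f=1.8157), x2=2.6735 (f=0.1066); f(x1) > f(x2) => keep [1.6525, 4.3260]
Step 3: [1.6525, 4.3260], x1=2.6738 (f=0.1064), x2=3.3047 (f=0.0929); f(x1) > f(x2) => keep [2.6738, 4.3260]
Final interval: [2.6738, 4.3260]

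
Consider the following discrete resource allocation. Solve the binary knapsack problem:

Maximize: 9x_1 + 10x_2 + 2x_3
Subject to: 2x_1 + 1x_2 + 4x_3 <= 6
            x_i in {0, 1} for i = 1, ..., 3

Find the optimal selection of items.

Items: item 1 (v=9, w=2), item 2 (v=10, w=1), item 3 (v=2, w=4)
Capacity: 6
Checking all 8 subsets (w = total weight, v = total value):
  {}: w = 0, v = 0
  {1}: w = 2, v = 9
  {2}: w = 1, v = 10
  {3}: w = 4, v = 2
  {1, 2}: w = 3, v = 19
  {1, 3}: w = 6, v = 11
  {2, 3}: w = 5, v = 12
  {1, 2, 3}: w = 7 > 6, infeasible
Best feasible subset: items [1, 2]
Total weight: 3 <= 6, total value: 19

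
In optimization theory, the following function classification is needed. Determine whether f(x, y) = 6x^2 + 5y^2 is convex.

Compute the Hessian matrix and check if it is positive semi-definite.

f(x,y) = 6x^2 + 5y^2
Hessian H = [[12, 0], [0, 10]]
trace(H) = 22, det(H) = 120
Eigenvalues: (22 +/- sqrt(4)) / 2 = 12, 10
Since both eigenvalues > 0, f is convex.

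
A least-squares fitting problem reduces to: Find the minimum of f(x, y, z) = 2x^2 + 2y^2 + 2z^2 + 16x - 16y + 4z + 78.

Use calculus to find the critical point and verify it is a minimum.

f(x,y,z) = 2x^2 + 2y^2 + 2z^2 + 16x - 16y + 4z + 78
df/dx = 4x + (16) = 0 => x = -4
df/dy = 4y + (-16) = 0 => y = 4
df/dz = 4z + (4) = 0 => z = -1
f(-4,4,-1) = 2*(-4)^2 + 2*(4)^2 + 2*(-1)^2 + 16*(-4) + -16*(4) + 4*(-1) + 78 = 12
Hessian is diagonal with entries 4, 4, 4 > 0, confirmed minimum.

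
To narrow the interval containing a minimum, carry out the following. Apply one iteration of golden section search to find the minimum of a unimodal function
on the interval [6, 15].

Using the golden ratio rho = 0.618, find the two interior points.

Golden section search on [6, 15].
Golden ratio rho = 0.618 (approx).
Interior points:
  x_1 = 6 + (1-0.618)*9 = 9.4380
  x_2 = 6 + 0.618*9 = 11.5620
Compare f(x_1) and f(x_2) to determine which subinterval to keep.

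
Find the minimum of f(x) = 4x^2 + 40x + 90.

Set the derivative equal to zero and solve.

f(x) = 4x^2 + 40x + 90
f'(x) = 8x + (40) = 0
x = -40/8 = -5
f(-5) = -10
Since f''(x) = 8 > 0, this is a minimum.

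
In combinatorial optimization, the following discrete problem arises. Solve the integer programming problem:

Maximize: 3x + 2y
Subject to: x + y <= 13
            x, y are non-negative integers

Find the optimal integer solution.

Objective: 3x + 2y, constraint: x + y <= 13
Coefficient of x is 3 >= coefficient of y is 2, so allocate the entire budget to x.
Optimal: x = 13, y = 0, value = 39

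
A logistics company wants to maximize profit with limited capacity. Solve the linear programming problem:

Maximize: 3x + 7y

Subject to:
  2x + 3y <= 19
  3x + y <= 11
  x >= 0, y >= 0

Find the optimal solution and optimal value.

Feasible vertices: (0, 0), (0, 19/3), (2, 5), (11/3, 0)
Objective 3x + 7y at each:
  (0, 0): 0
  (0, 19/3): 133/3
  (2, 5): 41
  (11/3, 0): 11
Maximum is 133/3 at (0, 19/3).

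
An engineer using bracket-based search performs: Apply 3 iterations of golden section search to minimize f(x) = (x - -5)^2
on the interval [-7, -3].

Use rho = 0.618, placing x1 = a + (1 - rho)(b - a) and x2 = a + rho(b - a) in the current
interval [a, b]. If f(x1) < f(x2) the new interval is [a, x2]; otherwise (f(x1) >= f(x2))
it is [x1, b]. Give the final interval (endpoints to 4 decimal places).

Golden section search for min of f(x) = (x - -5)^2 on [-7, -3].
Each step: x1 = a + (1 - rho)(b - a), x2 = a + rho(b - a); if f(x1) < f(x2) keep [a, x2], otherwise keep [x1, b].
Step 1: [-7.0000, -3.0000], x1=-5.4720 (f=0.2228), x2=-4.5280 (f=0.2228); f(x1) = f(x2) (tie, not '<') => keep [-5.4720, -3.0000]
Step 2: [-5.4720, -3.0000], x1=-4.5277 (f=0.2231), x2=-3.9443 (f=1.1145); f(x1) < f(x2) => keep [-5.4720, -3.9443]
Step 3: [-5.4720, -3.9443], x1=-4.8884 (f=0.0125), x2=-4.5279 (f=0.2229); f(x1) < f(x2) => keep [-5.4720, -4.5279]
Final interval: [-5.4720, -4.5279]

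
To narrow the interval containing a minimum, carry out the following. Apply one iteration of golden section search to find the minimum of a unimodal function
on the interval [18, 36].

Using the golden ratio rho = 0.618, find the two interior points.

Golden section search on [18, 36].
Golden ratio rho = 0.618 (approx).
Interior points:
  x_1 = 18 + (1-0.618)*18 = 24.8760
  x_2 = 18 + 0.618*18 = 29.1240
Compare f(x_1) and f(x_2) to determine which subinterval to keep.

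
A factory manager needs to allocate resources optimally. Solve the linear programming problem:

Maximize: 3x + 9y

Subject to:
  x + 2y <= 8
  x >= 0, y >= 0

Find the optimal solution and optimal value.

The feasible region has vertices at [(0, 0), (8, 0), (0, 4)].
Checking objective 3x + 9y at each vertex:
  (0, 0): 3*0 + 9*0 = 0
  (8, 0): 3*8 + 9*0 = 24
  (0, 4): 3*0 + 9*4 = 36
Maximum is 36 at (0, 4).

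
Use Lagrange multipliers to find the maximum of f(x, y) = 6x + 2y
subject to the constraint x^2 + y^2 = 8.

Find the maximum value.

Set up Lagrange conditions: grad f = lambda * grad g
  6 = 2*lambda*x
  2 = 2*lambda*y
From these: x/y = 6/2, so x = 6t, y = 2t for some t.
Substitute into constraint: (6t)^2 + (2t)^2 = 8
  t^2 * 40 = 8
  t = sqrt(8/40)
Maximum = 6*x + 2*y = (6^2 + 2^2)*t = 40 * sqrt(8/40) = sqrt(320)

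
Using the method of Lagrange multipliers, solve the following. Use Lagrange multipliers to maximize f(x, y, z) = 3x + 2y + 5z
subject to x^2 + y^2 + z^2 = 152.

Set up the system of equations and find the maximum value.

Lagrange conditions: 3 = 2*lambda*x, 2 = 2*lambda*y, 5 = 2*lambda*z
So x:3 = y:2 = z:5, i.e. x = 3t, y = 2t, z = 5t
Constraint: t^2*(3^2 + 2^2 + 5^2) = 152
  t^2 * 38 = 152  =>  t = sqrt(4)
Maximum = 3*3t + 2*2t + 5*5t = 38*sqrt(4) = 76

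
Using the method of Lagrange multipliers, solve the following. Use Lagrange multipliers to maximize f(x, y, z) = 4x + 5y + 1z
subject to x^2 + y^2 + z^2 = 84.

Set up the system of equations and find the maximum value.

Lagrange conditions: 4 = 2*lambda*x, 5 = 2*lambda*y, 1 = 2*lambda*z
So x:4 = y:5 = z:1, i.e. x = 4t, y = 5t, z = 1t
Constraint: t^2*(4^2 + 5^2 + 1^2) = 84
  t^2 * 42 = 84  =>  t = sqrt(2)
Maximum = 4*4t + 5*5t + 1*1t = 42*sqrt(2) = sqrt(3528)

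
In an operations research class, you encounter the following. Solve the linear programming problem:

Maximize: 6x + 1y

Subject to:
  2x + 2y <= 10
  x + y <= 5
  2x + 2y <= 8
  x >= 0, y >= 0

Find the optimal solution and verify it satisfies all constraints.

Feasible vertices: (0, 0), (0, 4), (4, 0)
Objective 6x + 1y at each vertex:
  (0, 0): 0
  (0, 4): 4
  (4, 0): 24
Maximum is 24 at (4, 0).
Verify constraints at (x, y) = (4, 0):
  2*4 + 2*0 = 8 <= 10
  1*4 + 1*0 = 4 <= 5
  2*4 + 2*0 = 8 <= 8 (active)
  x = 4 >= 0, y = 0 >= 0. All constraints satisfied.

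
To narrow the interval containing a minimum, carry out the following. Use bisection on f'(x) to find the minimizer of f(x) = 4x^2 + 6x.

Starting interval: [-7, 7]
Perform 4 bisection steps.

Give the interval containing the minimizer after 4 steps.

Finding critical point of f(x) = 4x^2 + 6x using bisection on f'(x) = 8x + 6.
f'(x) = 0 when x = -3/4.
Starting interval: [-7, 7]
Step 1: mid = 0, f'(mid) = 6, new interval = [-7, 0]
Step 2: mid = -7/2, f'(mid) = -22, new interval = [-7/2, 0]
Step 3: mid = -7/4, f'(mid) = -8, new interval = [-7/4, 0]
Step 4: mid = -7/8, f'(mid) = -1, new interval = [-7/8, 0]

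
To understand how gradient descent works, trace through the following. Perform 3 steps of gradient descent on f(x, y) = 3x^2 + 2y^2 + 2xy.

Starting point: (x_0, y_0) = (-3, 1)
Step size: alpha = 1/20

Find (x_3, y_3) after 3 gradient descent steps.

f(x,y) = 3x^2 + 2y^2 + 2xy
grad_x = 6x + 2y, grad_y = 4y + 2x
Step 1: grad = (-16, -2), (-11/5, 11/10)
Step 2: grad = (-11, 0), (-33/20, 11/10)
Step 3: grad = (-77/10, 11/10), (-253/200, 209/200)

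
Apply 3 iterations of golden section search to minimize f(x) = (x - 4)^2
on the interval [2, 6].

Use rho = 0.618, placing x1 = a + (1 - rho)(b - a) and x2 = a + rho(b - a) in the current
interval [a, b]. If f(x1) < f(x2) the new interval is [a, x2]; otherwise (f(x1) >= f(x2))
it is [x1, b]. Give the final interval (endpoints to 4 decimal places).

Golden section search for min of f(x) = (x - 4)^2 on [2, 6].
Each step: x1 = a + (1 - rho)(b - a), x2 = a + rho(b - a); if f(x1) < f(x2) keep [a, x2], otherwise keep [x1, b].
Step 1: [2.0000, 6.0000], x1=3.5280 (f=0.2228), x2=4.4720 (f=0.2228); f(x1) = f(x2) (tie, not '<') => keep [3.5280, 6.0000]
Step 2: [3.5280, 6.0000], x1=4.4723 (f=0.2231), x2=5.0557 (f=1.1145); f(x1) < f(x2) => keep [3.5280, 5.0557]
Step 3: [3.5280, 5.0557], x1=4.1116 (f=0.0125), x2=4.4721 (f=0.2229); f(x1) < f(x2) => keep [3.5280, 4.4721]
Final interval: [3.5280, 4.4721]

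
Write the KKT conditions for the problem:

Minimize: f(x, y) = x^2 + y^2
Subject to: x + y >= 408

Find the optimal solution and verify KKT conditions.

KKT conditions for min x^2 + y^2 s.t. x + y >= 408:
Stationarity: 2x = mu, 2y = mu
So x = y = mu/2.
Complementary slackness: mu*(x + y - 408) = 0
Primal feasibility: x + y >= 408; dual feasibility: mu >= 0
If mu = 0 then x = y = 0, but 0 + 0 < 408 is infeasible, so the constraint is active.
Constraint active: x + y = 2*(mu/2) = 408 => mu = 408
x = y = 204, f = 83232
Verify: stationarity 2*204 = 408 = mu; primal 204 + 204 = 408 >= 408; dual mu = 408 >= 0; complementary slackness 408*(408 - 408) = 0. All KKT conditions hold.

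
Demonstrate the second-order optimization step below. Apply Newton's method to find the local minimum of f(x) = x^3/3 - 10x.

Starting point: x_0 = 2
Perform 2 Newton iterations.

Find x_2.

f(x) = x^3/3 - 10x
f'(x) = x^2 - 10, f''(x) = 2x
Newton update: x_{n+1} = x_n - (x_n^2 - 10)/(2*x_n)
Step 1: x_0 = 2, f'=-6, f''=4, x_1 = 7/2
Step 2: x_1 = 7/2, f'=9/4, f''=7, x_2 = 89/28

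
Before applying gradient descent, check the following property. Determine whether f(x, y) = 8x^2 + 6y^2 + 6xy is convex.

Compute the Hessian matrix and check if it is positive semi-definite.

f(x,y) = 8x^2 + 6y^2 + 6xy
Hessian H = [[16, 6], [6, 12]]
trace(H) = 28, det(H) = 156
Eigenvalues: (28 +/- sqrt(160)) / 2 = 20.32, 7.675
Since both eigenvalues > 0, f is convex.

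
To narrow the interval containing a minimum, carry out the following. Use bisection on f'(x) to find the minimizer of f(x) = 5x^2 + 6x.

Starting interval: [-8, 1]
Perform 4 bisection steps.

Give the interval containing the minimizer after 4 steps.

Finding critical point of f(x) = 5x^2 + 6x using bisection on f'(x) = 10x + 6.
f'(x) = 0 when x = -3/5.
Starting interval: [-8, 1]
Step 1: mid = -7/2, f'(mid) = -29, new interval = [-7/2, 1]
Step 2: mid = -5/4, f'(mid) = -13/2, new interval = [-5/4, 1]
Step 3: mid = -1/8, f'(mid) = 19/4, new interval = [-5/4, -1/8]
Step 4: mid = -11/16, f'(mid) = -7/8, new interval = [-11/16, -1/8]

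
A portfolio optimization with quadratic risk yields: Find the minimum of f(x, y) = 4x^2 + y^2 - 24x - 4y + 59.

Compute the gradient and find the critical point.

f(x,y) = 4x^2 + y^2 - 24x - 4y + 59
df/dx = 8x + (-24) = 0  =>  x = 3
df/dy = 2y + (-4) = 0  =>  y = 2
f(3, 2) = 4*(3)^2 + 1*(2)^2 + -24*(3) + -4*(2) + 59 = 19
Hessian is diagonal with entries 8, 2 > 0, so this is a minimum.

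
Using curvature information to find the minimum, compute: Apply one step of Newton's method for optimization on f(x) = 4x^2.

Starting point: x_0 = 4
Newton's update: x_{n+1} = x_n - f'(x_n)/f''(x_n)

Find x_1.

f(x) = 4x^2
f'(x) = 8x + (0), f''(x) = 8
Newton step: x_1 = x_0 - f'(x_0)/f''(x_0)
f'(4) = 32
x_1 = 4 - 32/8 = 0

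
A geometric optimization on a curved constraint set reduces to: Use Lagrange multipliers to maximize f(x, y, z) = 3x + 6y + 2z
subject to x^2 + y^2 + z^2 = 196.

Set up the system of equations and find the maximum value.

Lagrange conditions: 3 = 2*lambda*x, 6 = 2*lambda*y, 2 = 2*lambda*z
So x:3 = y:6 = z:2, i.e. x = 3t, y = 6t, z = 2t
Constraint: t^2*(3^2 + 6^2 + 2^2) = 196
  t^2 * 49 = 196  =>  t = sqrt(4)
Maximum = 3*3t + 6*6t + 2*2t = 49*sqrt(4) = 98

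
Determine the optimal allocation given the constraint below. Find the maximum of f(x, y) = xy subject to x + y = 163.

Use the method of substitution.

Substitute y = 163 - x into f(x,y) = xy:
g(x) = x(163 - x) = 163x - x^2
g'(x) = 163 - 2x = 0  =>  x = 163/2
y = 163 - 163/2 = 163/2
Maximum value = (163/2) * (163/2) = 26569/4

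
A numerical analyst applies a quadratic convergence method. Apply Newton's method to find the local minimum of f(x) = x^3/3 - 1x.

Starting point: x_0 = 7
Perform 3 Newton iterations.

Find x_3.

f(x) = x^3/3 - 1x
f'(x) = x^2 - 1, f''(x) = 2x
Newton update: x_{n+1} = x_n - (x_n^2 - 1)/(2*x_n)
Step 1: x_0 = 7, f'=48, f''=14, x_1 = 25/7
Step 2: x_1 = 25/7, f'=576/49, f''=50/7, x_2 = 337/175
Step 3: x_2 = 337/175, f'=82944/30625, f''=674/175, x_3 = 72097/58975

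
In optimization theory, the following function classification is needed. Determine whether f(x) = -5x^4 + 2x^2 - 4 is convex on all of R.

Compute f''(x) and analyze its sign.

f(x) = -5x^4 + 2x^2 - 4
f'(x) = -20x^3 + 4x
f''(x) = -60x^2 + 4
f''(x) = -60x^2 + 4 -> -inf as |x| -> inf
Therefore, f is not globally convex on R.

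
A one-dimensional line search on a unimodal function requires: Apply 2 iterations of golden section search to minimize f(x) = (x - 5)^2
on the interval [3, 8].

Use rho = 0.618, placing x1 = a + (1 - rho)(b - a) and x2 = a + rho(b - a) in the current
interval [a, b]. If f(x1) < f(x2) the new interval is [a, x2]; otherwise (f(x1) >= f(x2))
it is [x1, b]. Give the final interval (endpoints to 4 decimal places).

Golden section search for min of f(x) = (x - 5)^2 on [3, 8].
Each step: x1 = a + (1 - rho)(b - a), x2 = a + rho(b - a); if f(x1) < f(x2) keep [a, x2], otherwise keep [x1, b].
Step 1: [3.0000, 8.0000], x1=4.9100 (f=0.0081), x2=6.0900 (f=1.1881); f(x1) < f(x2) => keep [3.0000, 6.0900]
Step 2: [3.0000, 6.0900], x1=4.1804 (f=0.6718), x2=4.9096 (f=0.0082); f(x1) > f(x2) => keep [4.1804, 6.0900]
Final interval: [4.1804, 6.0900]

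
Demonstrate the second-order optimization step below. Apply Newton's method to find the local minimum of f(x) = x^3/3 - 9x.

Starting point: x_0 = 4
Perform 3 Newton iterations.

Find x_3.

f(x) = x^3/3 - 9x
f'(x) = x^2 - 9, f''(x) = 2x
Newton update: x_{n+1} = x_n - (x_n^2 - 9)/(2*x_n)
Step 1: x_0 = 4, f'=7, f''=8, x_1 = 25/8
Step 2: x_1 = 25/8, f'=49/64, f''=25/4, x_2 = 1201/400
Step 3: x_2 = 1201/400, f'=2401/160000, f''=1201/200, x_3 = 2882401/960800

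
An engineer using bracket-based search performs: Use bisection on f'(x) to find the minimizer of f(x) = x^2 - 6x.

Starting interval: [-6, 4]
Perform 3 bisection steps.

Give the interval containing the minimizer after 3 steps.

Finding critical point of f(x) = x^2 - 6x using bisection on f'(x) = 2x + -6.
f'(x) = 0 when x = 3.
Starting interval: [-6, 4]
Step 1: mid = -1, f'(mid) = -8, new interval = [-1, 4]
Step 2: mid = 3/2, f'(mid) = -3, new interval = [3/2, 4]
Step 3: mid = 11/4, f'(mid) = -1/2, new interval = [11/4, 4]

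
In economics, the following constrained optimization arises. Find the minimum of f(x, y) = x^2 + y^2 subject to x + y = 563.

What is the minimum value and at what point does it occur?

Substitute y = 563 - x into f(x,y) = x^2 + y^2:
g(x) = x^2 + (563 - x)^2 = 2x^2 - 1126x + 316969
g'(x) = 4x - 1126 = 0  =>  x = 563/2
y = 563 - 563/2 = 563/2
Minimum value = (563/2)^2 + (563/2)^2 = 316969/2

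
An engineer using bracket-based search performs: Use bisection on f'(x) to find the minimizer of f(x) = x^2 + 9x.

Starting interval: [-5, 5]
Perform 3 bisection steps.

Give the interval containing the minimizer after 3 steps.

Finding critical point of f(x) = x^2 + 9x using bisection on f'(x) = 2x + 9.
f'(x) = 0 when x = -9/2.
Starting interval: [-5, 5]
Step 1: mid = 0, f'(mid) = 9, new interval = [-5, 0]
Step 2: mid = -5/2, f'(mid) = 4, new interval = [-5, -5/2]
Step 3: mid = -15/4, f'(mid) = 3/2, new interval = [-5, -15/4]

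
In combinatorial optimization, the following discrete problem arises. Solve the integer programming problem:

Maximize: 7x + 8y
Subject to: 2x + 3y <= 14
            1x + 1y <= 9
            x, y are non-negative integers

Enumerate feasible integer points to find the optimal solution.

Constraint 1: 2x + 3y <= 14
Constraint 2: 1x + 1y <= 9
Feasible x range (need y >= 0): 0 <= x <= min(14/2, 9/1) => x in {0, ..., 7}.
Enumerate feasible integer points row by row (the coefficient of y is 8 > 0, so for each x the largest feasible y gives the best value):
  x = 0: y <= min((14 - 2*0)/3, (9 - 1*0)/1) => y in {0, ..., 4}; best 7*0 + 8*4 = 32
  x = 1: y <= min((14 - 2*1)/3, (9 - 1*1)/1) => y in {0, ..., 4}; best 7*1 + 8*4 = 39
  x = 2: y <= min((14 - 2*2)/3, (9 - 1*2)/1) => y in {0, ..., 3}; best 7*2 + 8*3 = 38
  x = 3: y <= min((14 - 2*3)/3, (9 - 1*3)/1) => y in {0, ..., 2}; best 7*3 + 8*2 = 37
  x = 4: y <= min((14 - 2*4)/3, (9 - 1*4)/1) => y in {0, ..., 2}; best 7*4 + 8*2 = 44
  x = 5: y <= min((14 - 2*5)/3, (9 - 1*5)/1) => y in {0, ..., 1}; best 7*5 + 8*1 = 43
  x = 6: y <= min((14 - 2*6)/3, (9 - 1*6)/1) => y in {0}; best 7*6 + 8*0 = 42
  x = 7: y <= min((14 - 2*7)/3, (9 - 1*7)/1) => y in {0}; best 7*7 + 8*0 = 49
The maximum 7x + 8y = 49 is achieved at x = 7, y = 0.
Check: 2*7 + 3*0 = 14 <= 14 and 1*7 + 1*0 = 7 <= 9.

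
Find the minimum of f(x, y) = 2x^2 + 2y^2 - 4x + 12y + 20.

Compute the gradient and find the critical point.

f(x,y) = 2x^2 + 2y^2 - 4x + 12y + 20
df/dx = 4x + (-4) = 0  =>  x = 1
df/dy = 4y + (12) = 0  =>  y = -3
f(1, -3) = 2*(1)^2 + 2*(-3)^2 + -4*(1) + 12*(-3) + 20 = 0
Hessian is diagonal with entries 4, 4 > 0, so this is a minimum.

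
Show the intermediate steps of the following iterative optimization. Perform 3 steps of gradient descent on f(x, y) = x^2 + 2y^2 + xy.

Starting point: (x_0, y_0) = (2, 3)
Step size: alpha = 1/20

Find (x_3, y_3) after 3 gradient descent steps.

f(x,y) = x^2 + 2y^2 + xy
grad_x = 2x + 1y, grad_y = 4y + 1x
Step 1: grad = (7, 14), (33/20, 23/10)
Step 2: grad = (28/5, 217/20), (137/100, 703/400)
Step 3: grad = (1799/400, 42/5), (9161/8000, 107/80)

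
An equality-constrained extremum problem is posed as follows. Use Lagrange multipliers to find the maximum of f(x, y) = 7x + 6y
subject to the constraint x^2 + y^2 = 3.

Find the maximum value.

Set up Lagrange conditions: grad f = lambda * grad g
  7 = 2*lambda*x
  6 = 2*lambda*y
From these: x/y = 7/6, so x = 7t, y = 6t for some t.
Substitute into constraint: (7t)^2 + (6t)^2 = 3
  t^2 * 85 = 3
  t = sqrt(3/85)
Maximum = 7*x + 6*y = (7^2 + 6^2)*t = 85 * sqrt(3/85) = sqrt(255)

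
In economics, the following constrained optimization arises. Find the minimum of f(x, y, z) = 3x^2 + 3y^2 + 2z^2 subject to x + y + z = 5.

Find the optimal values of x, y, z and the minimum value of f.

Using Lagrange multipliers on f = 3x^2 + 3y^2 + 2z^2 with constraint x + y + z = 5:
Conditions: 2*3*x = lambda, 2*3*y = lambda, 2*2*z = lambda
So x = lambda/6, y = lambda/6, z = lambda/4
Substituting into constraint: lambda * (7/12) = 5
lambda = 60/7
x = 10/7, y = 10/7, z = 15/7
Minimum value = 150/7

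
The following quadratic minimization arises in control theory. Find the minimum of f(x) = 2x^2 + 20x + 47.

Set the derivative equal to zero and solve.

f(x) = 2x^2 + 20x + 47
f'(x) = 4x + (20) = 0
x = -20/4 = -5
f(-5) = -3
Since f''(x) = 4 > 0, this is a minimum.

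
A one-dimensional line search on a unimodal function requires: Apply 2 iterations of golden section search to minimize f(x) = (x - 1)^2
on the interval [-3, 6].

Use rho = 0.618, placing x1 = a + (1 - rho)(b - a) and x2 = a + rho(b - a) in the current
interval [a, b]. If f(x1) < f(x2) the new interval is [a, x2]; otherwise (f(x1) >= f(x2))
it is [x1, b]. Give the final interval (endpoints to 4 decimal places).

Golden section search for min of f(x) = (x - 1)^2 on [-3, 6].
Each step: x1 = a + (1 - rho)(b - a), x2 = a + rho(b - a); if f(x1) < f(x2) keep [a, x2], otherwise keep [x1, b].
Step 1: [-3.0000, 6.0000], x1=0.4380 (f=0.3158), x2=2.5620 (f=2.4398); f(x1) < f(x2) => keep [-3.0000, 2.5620]
Step 2: [-3.0000, 2.5620], x1=-0.8753 (f=3.5168), x2=0.4373 (f=0.3166); f(x1) > f(x2) => keep [-0.8753, 2.5620]
Final interval: [-0.8753, 2.5620]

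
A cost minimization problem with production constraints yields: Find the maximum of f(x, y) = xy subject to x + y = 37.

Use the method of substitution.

Substitute y = 37 - x into f(x,y) = xy:
g(x) = x(37 - x) = 37x - x^2
g'(x) = 37 - 2x = 0  =>  x = 37/2
y = 37 - 37/2 = 37/2
Maximum value = (37/2) * (37/2) = 1369/4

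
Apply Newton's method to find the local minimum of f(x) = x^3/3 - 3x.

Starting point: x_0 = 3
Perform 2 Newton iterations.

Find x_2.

f(x) = x^3/3 - 3x
f'(x) = x^2 - 3, f''(x) = 2x
Newton update: x_{n+1} = x_n - (x_n^2 - 3)/(2*x_n)
Step 1: x_0 = 3, f'=6, f''=6, x_1 = 2
Step 2: x_1 = 2, f'=1, f''=4, x_2 = 7/4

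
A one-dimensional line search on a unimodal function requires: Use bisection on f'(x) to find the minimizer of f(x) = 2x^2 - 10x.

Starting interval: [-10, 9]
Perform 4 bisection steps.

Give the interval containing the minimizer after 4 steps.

Finding critical point of f(x) = 2x^2 - 10x using bisection on f'(x) = 4x + -10.
f'(x) = 0 when x = 5/2.
Starting interval: [-10, 9]
Step 1: mid = -1/2, f'(mid) = -12, new interval = [-1/2, 9]
Step 2: mid = 17/4, f'(mid) = 7, new interval = [-1/2, 17/4]
Step 3: mid = 15/8, f'(mid) = -5/2, new interval = [15/8, 17/4]
Step 4: mid = 49/16, f'(mid) = 9/4, new interval = [15/8, 49/16]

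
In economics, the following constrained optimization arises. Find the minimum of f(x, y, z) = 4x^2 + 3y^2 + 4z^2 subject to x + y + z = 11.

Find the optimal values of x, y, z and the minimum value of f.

Using Lagrange multipliers on f = 4x^2 + 3y^2 + 4z^2 with constraint x + y + z = 11:
Conditions: 2*4*x = lambda, 2*3*y = lambda, 2*4*z = lambda
So x = lambda/8, y = lambda/6, z = lambda/8
Substituting into constraint: lambda * (5/12) = 11
lambda = 132/5
x = 33/10, y = 22/5, z = 33/10
Minimum value = 726/5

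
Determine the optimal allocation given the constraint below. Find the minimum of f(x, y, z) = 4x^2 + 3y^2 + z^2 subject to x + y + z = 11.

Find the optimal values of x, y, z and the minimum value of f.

Using Lagrange multipliers on f = 4x^2 + 3y^2 + z^2 with constraint x + y + z = 11:
Conditions: 2*4*x = lambda, 2*3*y = lambda, 2*1*z = lambda
So x = lambda/8, y = lambda/6, z = lambda/2
Substituting into constraint: lambda * (19/24) = 11
lambda = 264/19
x = 33/19, y = 44/19, z = 132/19
Minimum value = 1452/19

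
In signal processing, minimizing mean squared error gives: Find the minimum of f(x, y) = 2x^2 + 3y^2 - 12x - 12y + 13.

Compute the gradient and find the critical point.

f(x,y) = 2x^2 + 3y^2 - 12x - 12y + 13
df/dx = 4x + (-12) = 0  =>  x = 3
df/dy = 6y + (-12) = 0  =>  y = 2
f(3, 2) = 2*(3)^2 + 3*(2)^2 + -12*(3) + -12*(2) + 13 = -17
Hessian is diagonal with entries 4, 6 > 0, so this is a minimum.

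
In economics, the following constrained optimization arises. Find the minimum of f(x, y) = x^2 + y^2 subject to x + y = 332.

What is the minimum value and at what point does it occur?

Substitute y = 332 - x into f(x,y) = x^2 + y^2:
g(x) = x^2 + (332 - x)^2 = 2x^2 - 664x + 110224
g'(x) = 4x - 664 = 0  =>  x = 166
y = 332 - 166 = 166
Minimum value = 166^2 + 166^2 = 55112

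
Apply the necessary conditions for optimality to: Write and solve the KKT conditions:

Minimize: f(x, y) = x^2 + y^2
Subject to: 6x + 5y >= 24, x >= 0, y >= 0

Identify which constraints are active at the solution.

KKT conditions for min x^2 + y^2 s.t. 6x + 5y >= 24, x >= 0, y >= 0:
Stationarity: 2x = mu*6 + mu_x, 2y = mu*5 + mu_y, with mu, mu_x, mu_y >= 0
Complementary slackness: mu*(6x + 5y - 24) = 0, mu_x*x = 0, mu_y*y = 0
(0, 0) is infeasible (6*0 + 5*0 < 24), so if mu = 0 stationarity would force x = mu_x/2 >= 0, y = mu_y/2 >= 0 with mu_x*x = mu_y*y = 0, i.e. x = y = 0: contradiction. Hence mu > 0 and 6x + 5y = 24 is active.
Try x > 0, y > 0 (so mu_x = mu_y = 0): x = 6*mu/2, y = 5*mu/2
Substitute: 6*(6*mu/2) + 5*(5*mu/2) = 24
  mu*61/2 = 24 => mu = 48/61
x* = 144/61 > 0, y* = 120/61 > 0, consistent with mu_x = mu_y = 0.
f is convex and the constraints are linear, so this KKT point is the global minimum.
f* = 576/61
Active constraints: 6x + 5y >= 24 (holds with equality, mu = 48/61 > 0); x >= 0 and y >= 0 are inactive (mu_x = mu_y = 0).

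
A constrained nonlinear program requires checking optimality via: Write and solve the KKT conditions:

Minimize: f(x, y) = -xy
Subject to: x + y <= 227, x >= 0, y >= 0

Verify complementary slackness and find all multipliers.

Problem: min -xy s.t. x + y <= 227 (multiplier lambda), x >= 0 (mu_x), y >= 0 (mu_y)
KKT stationarity: -y + lambda - mu_x = 0, -x + lambda - mu_y = 0, with lambda, mu_x, mu_y >= 0
Complementary slackness: lambda*(x + y - 227) = 0, mu_x*x = 0, mu_y*y = 0
If lambda = 0: y = -mu_x <= 0 and x = -mu_y <= 0 force x = y = 0 with f = 0; but x = y = 227/2 is feasible with f = -51529/4 < 0, so this is not the minimum. Hence lambda > 0 and x + y = 227.
Try x > 0, y > 0 (so mu_x = mu_y = 0): y = lambda, x = lambda => x = y = lambda
x + y = 227 => 2*lambda = 227 => lambda = 227/2
x* = y* = 227/2 > 0, consistent with mu_x = mu_y = 0.
(Any feasible point with x = 0 or y = 0 has f = 0 > -51529/4, so the minimum is not on those boundaries.)
min(-xy) = -51529/4 (i.e. max xy = 51529/4)
Multipliers: lambda = 227/2, mu_x = 0, mu_y = 0
Complementary slackness: lambda*(x + y - 227) = 227/2*(227/2 + 227/2 - 227) = 0, mu_x*x = 0*227/2 = 0, mu_y*y = 0*227/2 = 0. Satisfied.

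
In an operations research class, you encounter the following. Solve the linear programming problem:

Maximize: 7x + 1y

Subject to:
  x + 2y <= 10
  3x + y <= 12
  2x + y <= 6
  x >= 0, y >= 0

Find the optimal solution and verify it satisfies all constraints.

Feasible vertices: (0, 0), (0, 5), (2/3, 14/3), (3, 0)
Objective 7x + 1y at each vertex:
  (0, 0): 0
  (0, 5): 5
  (2/3, 14/3): 28/3
  (3, 0): 21
Maximum is 21 at (3, 0).
Verify constraints at (x, y) = (3, 0):
  1*3 + 2*0 = 3 <= 10
  3*3 + 1*0 = 9 <= 12
  2*3 + 1*0 = 6 <= 6 (active)
  x = 3 >= 0, y = 0 >= 0. All constraints satisfied.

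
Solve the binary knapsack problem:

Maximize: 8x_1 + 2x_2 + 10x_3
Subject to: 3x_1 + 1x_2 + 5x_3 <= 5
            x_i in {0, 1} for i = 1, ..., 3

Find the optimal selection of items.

Items: item 1 (v=8, w=3), item 2 (v=2, w=1), item 3 (v=10, w=5)
Capacity: 5
Checking all 8 subsets (w = total weight, v = total value):
  {}: w = 0, v = 0
  {1}: w = 3, v = 8
  {2}: w = 1, v = 2
  {3}: w = 5, v = 10
  {1, 2}: w = 4, v = 10
  {1, 3}: w = 8 > 5, infeasible
  {2, 3}: w = 6 > 5, infeasible
  {1, 2, 3}: w = 9 > 5, infeasible
Best feasible subset: items [3]
(The same value 10 is also attained by {1, 2}.)
Total weight: 5 <= 5, total value: 10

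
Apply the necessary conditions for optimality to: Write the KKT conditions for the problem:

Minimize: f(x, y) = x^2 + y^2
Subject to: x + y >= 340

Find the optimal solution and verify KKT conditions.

KKT conditions for min x^2 + y^2 s.t. x + y >= 340:
Stationarity: 2x = mu, 2y = mu
So x = y = mu/2.
Complementary slackness: mu*(x + y - 340) = 0
Primal feasibility: x + y >= 340; dual feasibility: mu >= 0
If mu = 0 then x = y = 0, but 0 + 0 < 340 is infeasible, so the constraint is active.
Constraint active: x + y = 2*(mu/2) = 340 => mu = 340
x = y = 170, f = 57800
Verify: stationarity 2*170 = 340 = mu; primal 170 + 170 = 340 >= 340; dual mu = 340 >= 0; complementary slackness 340*(340 - 340) = 0. All KKT conditions hold.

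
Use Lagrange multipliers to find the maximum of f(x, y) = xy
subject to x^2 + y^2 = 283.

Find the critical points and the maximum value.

Lagrange conditions: y = 2*lambda*x and x = 2*lambda*y
If x = 0 then y = 0, violating the constraint, so x, y != 0.
Dividing: y/x = x/y => x^2 = y^2 => y = x or y = -x
Constraint: 2x^2 = 283 => x^2 = 283/2 => x = +/-sqrt(283/2)
Critical points: (sqrt(283/2), sqrt(283/2)), (-sqrt(283/2), -sqrt(283/2)), (sqrt(283/2), -sqrt(283/2)), (-sqrt(283/2), sqrt(283/2))
  y = x:  xy = x^2 = 283/2  at (sqrt(283/2), sqrt(283/2)) and (-sqrt(283/2), -sqrt(283/2))
  y = -x: xy = -x^2 = -283/2 at (sqrt(283/2), -sqrt(283/2)) and (-sqrt(283/2), sqrt(283/2))
Maximum xy = 283/2 at (sqrt(283/2), sqrt(283/2)) and (-sqrt(283/2), -sqrt(283/2))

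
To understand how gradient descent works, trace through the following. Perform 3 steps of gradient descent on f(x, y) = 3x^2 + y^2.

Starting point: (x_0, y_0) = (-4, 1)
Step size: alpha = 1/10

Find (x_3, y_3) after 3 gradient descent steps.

f(x,y) = 3x^2 + y^2
grad_x = 6x + 0y, grad_y = 2y + 0x
Step 1: grad = (-24, 2), (-8/5, 4/5)
Step 2: grad = (-48/5, 8/5), (-16/25, 16/25)
Step 3: grad = (-96/25, 32/25), (-32/125, 64/125)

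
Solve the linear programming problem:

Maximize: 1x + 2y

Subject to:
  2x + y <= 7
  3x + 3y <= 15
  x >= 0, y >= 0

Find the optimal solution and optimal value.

Feasible vertices: (0, 0), (0, 5), (2, 3), (7/2, 0)
Objective 1x + 2y at each:
  (0, 0): 0
  (0, 5): 10
  (2, 3): 8
  (7/2, 0): 7/2
Maximum is 10 at (0, 5).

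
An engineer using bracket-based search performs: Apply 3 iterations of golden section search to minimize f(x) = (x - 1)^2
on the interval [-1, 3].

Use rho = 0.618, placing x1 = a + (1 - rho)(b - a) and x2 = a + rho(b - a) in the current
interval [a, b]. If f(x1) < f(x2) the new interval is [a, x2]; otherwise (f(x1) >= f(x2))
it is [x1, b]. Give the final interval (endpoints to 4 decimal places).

Golden section search for min of f(x) = (x - 1)^2 on [-1, 3].
Each step: x1 = a + (1 - rho)(b - a), x2 = a + rho(b - a); if f(x1) < f(x2) keep [a, x2], otherwise keep [x1, b].
Step 1: [-1.0000, 3.0000], x1=0.5280 (f=0.2228), x2=1.4720 (f=0.2228); f(x1) = f(x2) (tie, not '<') => keep [0.5280, 3.0000]
Step 2: [0.5280, 3.0000], x1=1.4723 (f=0.2231), x2=2.0557 (f=1.1145); f(x1) < f(x2) => keep [0.5280, 2.0557]
Step 3: [0.5280, 2.0557], x1=1.1116 (f=0.0125), x2=1.4721 (f=0.2229); f(x1) < f(x2) => keep [0.5280, 1.4721]
Final interval: [0.5280, 1.4721]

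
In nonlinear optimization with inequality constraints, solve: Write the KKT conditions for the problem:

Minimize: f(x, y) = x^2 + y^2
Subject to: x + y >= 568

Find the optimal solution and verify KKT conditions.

KKT conditions for min x^2 + y^2 s.t. x + y >= 568:
Stationarity: 2x = mu, 2y = mu
So x = y = mu/2.
Complementary slackness: mu*(x + y - 568) = 0
Primal feasibility: x + y >= 568; dual feasibility: mu >= 0
If mu = 0 then x = y = 0, but 0 + 0 < 568 is infeasible, so the constraint is active.
Constraint active: x + y = 2*(mu/2) = 568 => mu = 568
x = y = 284, f = 161312
Verify: stationarity 2*284 = 568 = mu; primal 284 + 284 = 568 >= 568; dual mu = 568 >= 0; complementary slackness 568*(568 - 568) = 0. All KKT conditions hold.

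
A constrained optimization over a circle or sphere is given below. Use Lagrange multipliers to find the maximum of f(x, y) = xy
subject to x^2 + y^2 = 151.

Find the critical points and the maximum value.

Lagrange conditions: y = 2*lambda*x and x = 2*lambda*y
If x = 0 then y = 0, violating the constraint, so x, y != 0.
Dividing: y/x = x/y => x^2 = y^2 => y = x or y = -x
Constraint: 2x^2 = 151 => x^2 = 151/2 => x = +/-sqrt(151/2)
Critical points: (sqrt(151/2), sqrt(151/2)), (-sqrt(151/2), -sqrt(151/2)), (sqrt(151/2), -sqrt(151/2)), (-sqrt(151/2), sqrt(151/2))
  y = x:  xy = x^2 = 151/2  at (sqrt(151/2), sqrt(151/2)) and (-sqrt(151/2), -sqrt(151/2))
  y = -x: xy = -x^2 = -151/2 at (sqrt(151/2), -sqrt(151/2)) and (-sqrt(151/2), sqrt(151/2))
Maximum xy = 151/2 at (sqrt(151/2), sqrt(151/2)) and (-sqrt(151/2), -sqrt(151/2))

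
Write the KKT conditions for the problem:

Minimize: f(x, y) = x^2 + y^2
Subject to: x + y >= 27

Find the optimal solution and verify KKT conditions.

KKT conditions for min x^2 + y^2 s.t. x + y >= 27:
Stationarity: 2x = mu, 2y = mu
So x = y = mu/2.
Complementary slackness: mu*(x + y - 27) = 0
Primal feasibility: x + y >= 27; dual feasibility: mu >= 0
If mu = 0 then x = y = 0, but 0 + 0 < 27 is infeasible, so the constraint is active.
Constraint active: x + y = 2*(mu/2) = 27 => mu = 27
x = y = 27/2, f = 729/2
Verify: stationarity 2*(27/2) = 27 = mu; primal 27/2 + 27/2 = 27 >= 27; dual mu = 27 >= 0; complementary slackness 27*(27 - 27) = 0. All KKT conditions hold.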